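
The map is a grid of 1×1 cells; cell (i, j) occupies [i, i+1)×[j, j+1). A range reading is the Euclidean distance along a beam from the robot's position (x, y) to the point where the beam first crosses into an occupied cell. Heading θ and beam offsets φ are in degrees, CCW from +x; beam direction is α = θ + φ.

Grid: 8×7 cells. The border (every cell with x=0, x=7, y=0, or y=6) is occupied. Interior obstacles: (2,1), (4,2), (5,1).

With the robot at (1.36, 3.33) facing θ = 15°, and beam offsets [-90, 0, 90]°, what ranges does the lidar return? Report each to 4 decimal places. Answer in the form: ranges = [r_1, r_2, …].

ranges = [2.4122, 5.8390, 1.3909]

beam 1: φ=-90°, α=285°
  cosα=0.2588 sinα=-0.9659 | (1,3) | tMaxX 2.4728 tMaxY 0.3416 | tΔX 3.8637 tΔY 1.0353
    t=0.3416 [y] (1,2)
    t=1.3769 [y] (1,1)
    t=2.4122 [y] (1,0) — stop
  → r_1 = 2.4122
beam 2: φ=0°, α=15°
  cosα=0.9659 sinα=0.2588 | (1,3) | tMaxX 0.6626 tMaxY 2.5887 | tΔX 1.0353 tΔY 3.8637
    t=0.6626 [x] (2,3)
    t=1.6979 [x] (3,3)
    t=2.5887 [y] (3,4)
    t=2.7331 [x] (4,4)
    t=3.7684 [x] (5,4)
    t=4.8037 [x] (6,4)
    t=5.8390 [x] (7,4) — stop
  → r_2 = 5.8390
beam 3: φ=90°, α=105°
  cosα=-0.2588 sinα=0.9659 | (1,3) | tMaxX 1.3909 tMaxY 0.6936 | tΔX 3.8637 tΔY 1.0353
    t=0.6936 [y] (1,4)
    t=1.3909 [x] (0,4) — stop
  → r_3 = 1.3909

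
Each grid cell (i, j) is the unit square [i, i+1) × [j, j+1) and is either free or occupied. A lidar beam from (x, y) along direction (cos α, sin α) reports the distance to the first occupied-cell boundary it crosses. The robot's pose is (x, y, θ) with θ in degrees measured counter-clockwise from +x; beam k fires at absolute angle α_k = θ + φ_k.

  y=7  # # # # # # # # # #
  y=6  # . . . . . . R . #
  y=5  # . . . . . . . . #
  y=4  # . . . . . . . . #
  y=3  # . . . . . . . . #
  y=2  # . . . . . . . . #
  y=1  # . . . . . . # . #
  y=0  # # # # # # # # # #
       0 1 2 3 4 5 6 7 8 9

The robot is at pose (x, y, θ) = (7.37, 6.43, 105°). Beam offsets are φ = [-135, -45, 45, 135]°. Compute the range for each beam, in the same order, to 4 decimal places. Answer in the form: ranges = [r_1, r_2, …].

beam 1: φ=-135°, α=330°
  d=(0.8660,-0.5000)  start (7,6)  tX=0.7275 tY=0.8600  stride 1/|dx|=1.1547 1/|dy|=2.0000
    cross x-line → (8,6), t=0.7275
    cross y-line → (8,5), t=0.8600
    cross x-line → (9,5), t=1.8822 (wall)
  → r_1 = 1.8822
beam 2: φ=-45°, α=60°
  d=(0.5000,0.8660)  start (7,6)  tX=1.2600 tY=0.6582  stride 1/|dx|=2.0000 1/|dy|=1.1547
    cross y-line → (7,7), t=0.6582 (wall)
  → r_2 = 0.6582
beam 3: φ=45°, α=150°
  d=(-0.8660,0.5000)  start (7,6)  tX=0.4272 tY=1.1400  stride 1/|dx|=1.1547 1/|dy|=2.0000
    cross x-line → (6,6), t=0.4272
    cross y-line → (6,7), t=1.1400 (wall)
  → r_3 = 1.1400
beam 4: φ=135°, α=240°
  d=(-0.5000,-0.8660)  start (7,6)  tX=0.7400 tY=0.4965  stride 1/|dx|=2.0000 1/|dy|=1.1547
    cross y-line → (7,5), t=0.4965
    cross x-line → (6,5), t=0.7400
    cross y-line → (6,4), t=1.6512
    cross x-line → (5,4), t=2.7400
    cross y-line → (5,3), t=2.8059
    cross y-line → (5,2), t=3.9606
    cross x-line → (4,2), t=4.7400
    cross y-line → (4,1), t=5.1153
    cross y-line → (4,0), t=6.2700 (wall)
  → r_4 = 6.2700

ranges = [1.8822, 0.6582, 1.1400, 6.2700]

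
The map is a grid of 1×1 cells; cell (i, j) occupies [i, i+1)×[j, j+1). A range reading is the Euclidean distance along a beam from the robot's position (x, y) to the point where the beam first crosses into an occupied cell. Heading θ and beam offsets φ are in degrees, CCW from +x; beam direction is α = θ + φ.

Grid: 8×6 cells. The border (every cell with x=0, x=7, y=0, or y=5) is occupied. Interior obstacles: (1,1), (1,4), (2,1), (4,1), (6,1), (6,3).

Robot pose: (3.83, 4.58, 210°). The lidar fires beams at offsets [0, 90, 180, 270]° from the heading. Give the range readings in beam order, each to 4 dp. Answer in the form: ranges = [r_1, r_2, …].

ranges = [3.2678, 4.1338, 0.8400, 0.4850]

beam 1: φ=0°, α=210°
  dir = (cos 210°, sin 210°) = (-0.8660, -0.5000); from cell (3,4)
  next x-line at t=0.9584, next y-line at t=1.1600; Δt_x=1.1547, Δt_y=2.0000
    x: enter (2,4) at t=0.9584
    y: enter (2,3) at t=1.1600
    x: enter (1,3) at t=2.1131
    y: enter (1,2) at t=3.1600
    x: enter (0,2) at t=3.2678 ← occupied
  → r_1 = 3.2678
beam 2: φ=90°, α=300°
  dir = (cos 300°, sin 300°) = (0.5000, -0.8660); from cell (3,4)
  next x-line at t=0.3400, next y-line at t=0.6697; Δt_x=2.0000, Δt_y=1.1547
    x: enter (4,4) at t=0.3400
    y: enter (4,3) at t=0.6697
    y: enter (4,2) at t=1.8244
    x: enter (5,2) at t=2.3400
    y: enter (5,1) at t=2.9791
    y: enter (5,0) at t=4.1338 ← occupied
  → r_2 = 4.1338
beam 3: φ=180°, α=30°
  dir = (cos 30°, sin 30°) = (0.8660, 0.5000); from cell (3,4)
  next x-line at t=0.1963, next y-line at t=0.8400; Δt_x=1.1547, Δt_y=2.0000
    x: enter (4,4) at t=0.1963
    y: enter (4,5) at t=0.8400 ← occupied
  → r_3 = 0.8400
beam 4: φ=270°, α=120°
  dir = (cos 120°, sin 120°) = (-0.5000, 0.8660); from cell (3,4)
  next x-line at t=1.6600, next y-line at t=0.4850; Δt_x=2.0000, Δt_y=1.1547
    y: enter (3,5) at t=0.4850 ← occupied
  → r_4 = 0.4850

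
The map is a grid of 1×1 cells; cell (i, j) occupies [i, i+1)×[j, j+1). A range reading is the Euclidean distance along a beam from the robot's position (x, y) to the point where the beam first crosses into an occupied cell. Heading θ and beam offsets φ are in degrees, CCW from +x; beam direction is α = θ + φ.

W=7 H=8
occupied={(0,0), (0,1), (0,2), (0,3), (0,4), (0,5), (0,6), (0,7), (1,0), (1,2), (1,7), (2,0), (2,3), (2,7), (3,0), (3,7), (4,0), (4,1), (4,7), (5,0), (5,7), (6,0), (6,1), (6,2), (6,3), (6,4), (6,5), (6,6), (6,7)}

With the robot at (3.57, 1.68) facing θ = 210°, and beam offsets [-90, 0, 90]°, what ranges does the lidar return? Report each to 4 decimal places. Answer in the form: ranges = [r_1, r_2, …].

ranges = [1.5242, 1.3600, 0.7852]

beam 1: φ=-90°, α=120°
  dir = (cos 120°, sin 120°) = (-0.5000, 0.8660); from cell (3,1)
  next x-line at t=1.1400, next y-line at t=0.3695; Δt_x=2.0000, Δt_y=1.1547
    y: enter (3,2) at t=0.3695
    x: enter (2,2) at t=1.1400
    y: enter (2,3) at t=1.5242 ← occupied
  → r_1 = 1.5242
beam 2: φ=0°, α=210°
  dir = (cos 210°, sin 210°) = (-0.8660, -0.5000); from cell (3,1)
  next x-line at t=0.6582, next y-line at t=1.3600; Δt_x=1.1547, Δt_y=2.0000
    x: enter (2,1) at t=0.6582
    y: enter (2,0) at t=1.3600 ← occupied
  → r_2 = 1.3600
beam 3: φ=90°, α=300°
  dir = (cos 300°, sin 300°) = (0.5000, -0.8660); from cell (3,1)
  next x-line at t=0.8600, next y-line at t=0.7852; Δt_x=2.0000, Δt_y=1.1547
    y: enter (3,0) at t=0.7852 ← occupied
  → r_3 = 0.7852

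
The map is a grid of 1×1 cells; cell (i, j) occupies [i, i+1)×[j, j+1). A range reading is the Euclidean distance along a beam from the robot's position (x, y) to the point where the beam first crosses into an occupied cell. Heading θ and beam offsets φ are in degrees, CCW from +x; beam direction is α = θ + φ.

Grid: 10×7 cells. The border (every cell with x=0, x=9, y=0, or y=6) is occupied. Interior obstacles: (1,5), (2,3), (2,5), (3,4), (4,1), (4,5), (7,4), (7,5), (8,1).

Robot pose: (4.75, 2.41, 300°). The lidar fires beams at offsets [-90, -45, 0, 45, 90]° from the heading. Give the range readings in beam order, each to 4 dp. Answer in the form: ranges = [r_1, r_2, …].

ranges = [0.8200, 0.4245, 0.4734, 3.3646, 3.1800]

beam 1: φ=-90°, α=210°
  dir = (cos 210°, sin 210°) = (-0.8660, -0.5000); from cell (4,2)
  next x-line at t=0.8660, next y-line at t=0.8200; Δt_x=1.1547, Δt_y=2.0000
    y: enter (4,1) at t=0.8200 ← occupied
  → r_1 = 0.8200
beam 2: φ=-45°, α=255°
  dir = (cos 255°, sin 255°) = (-0.2588, -0.9659); from cell (4,2)
  next x-line at t=2.8978, next y-line at t=0.4245; Δt_x=3.8637, Δt_y=1.0353
    y: enter (4,1) at t=0.4245 ← occupied
  → r_2 = 0.4245
beam 3: φ=0°, α=300°
  dir = (cos 300°, sin 300°) = (0.5000, -0.8660); from cell (4,2)
  next x-line at t=0.5000, next y-line at t=0.4734; Δt_x=2.0000, Δt_y=1.1547
    y: enter (4,1) at t=0.4734 ← occupied
  → r_3 = 0.4734
beam 4: φ=45°, α=345°
  dir = (cos 345°, sin 345°) = (0.9659, -0.2588); from cell (4,2)
  next x-line at t=0.2588, next y-line at t=1.5841; Δt_x=1.0353, Δt_y=3.8637
    x: enter (5,2) at t=0.2588
    x: enter (6,2) at t=1.2941
    y: enter (6,1) at t=1.5841
    x: enter (7,1) at t=2.3294
    x: enter (8,1) at t=3.3646 ← occupied
  → r_4 = 3.3646
beam 5: φ=90°, α=30°
  dir = (cos 30°, sin 30°) = (0.8660, 0.5000); from cell (4,2)
  next x-line at t=0.2887, next y-line at t=1.1800; Δt_x=1.1547, Δt_y=2.0000
    x: enter (5,2) at t=0.2887
    y: enter (5,3) at t=1.1800
    x: enter (6,3) at t=1.4434
    x: enter (7,3) at t=2.5981
    y: enter (7,4) at t=3.1800 ← occupied
  → r_5 = 3.1800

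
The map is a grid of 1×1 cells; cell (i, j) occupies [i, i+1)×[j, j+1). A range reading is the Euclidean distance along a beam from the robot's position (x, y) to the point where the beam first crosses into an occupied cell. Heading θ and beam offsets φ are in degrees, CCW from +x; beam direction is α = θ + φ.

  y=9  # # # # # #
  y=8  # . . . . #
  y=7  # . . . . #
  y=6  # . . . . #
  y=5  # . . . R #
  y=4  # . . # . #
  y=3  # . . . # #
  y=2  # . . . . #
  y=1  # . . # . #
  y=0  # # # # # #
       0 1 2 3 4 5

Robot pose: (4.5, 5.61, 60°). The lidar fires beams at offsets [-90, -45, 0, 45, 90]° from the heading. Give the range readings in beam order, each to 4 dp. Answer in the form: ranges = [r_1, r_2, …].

beam 1: φ=-90°, α=330°
  direction (0.8660, -0.5000); cell (4,5); t to first gridline: x 0.5774, y 1.2200 (then +1.1547 / +2.0000)
    (5,5) via x @ 0.5774  # hit
  → r_1 = 0.5774
beam 2: φ=-45°, α=15°
  direction (0.9659, 0.2588); cell (4,5); t to first gridline: x 0.5176, y 1.5068 (then +1.0353 / +3.8637)
    (5,5) via x @ 0.5176  # hit
  → r_2 = 0.5176
beam 3: φ=0°, α=60°
  direction (0.5000, 0.8660); cell (4,5); t to first gridline: x 1.0000, y 0.4503 (then +2.0000 / +1.1547)
    (4,6) via y @ 0.4503
    (5,6) via x @ 1.0000  # hit
  → r_3 = 1.0000
beam 4: φ=45°, α=105°
  direction (-0.2588, 0.9659); cell (4,5); t to first gridline: x 1.9319, y 0.4038 (then +3.8637 / +1.0353)
    (4,6) via y @ 0.4038
    (4,7) via y @ 1.4390
    (3,7) via x @ 1.9319
    (3,8) via y @ 2.4743
    (3,9) via y @ 3.5096  # hit
  → r_4 = 3.5096
beam 5: φ=90°, α=150°
  direction (-0.8660, 0.5000); cell (4,5); t to first gridline: x 0.5774, y 0.7800 (then +1.1547 / +2.0000)
    (3,5) via x @ 0.5774
    (3,6) via y @ 0.7800
    (2,6) via x @ 1.7321
    (2,7) via y @ 2.7800
    (1,7) via x @ 2.8868
    (0,7) via x @ 4.0415  # hit
  → r_5 = 4.0415

ranges = [0.5774, 0.5176, 1.0000, 3.5096, 4.0415]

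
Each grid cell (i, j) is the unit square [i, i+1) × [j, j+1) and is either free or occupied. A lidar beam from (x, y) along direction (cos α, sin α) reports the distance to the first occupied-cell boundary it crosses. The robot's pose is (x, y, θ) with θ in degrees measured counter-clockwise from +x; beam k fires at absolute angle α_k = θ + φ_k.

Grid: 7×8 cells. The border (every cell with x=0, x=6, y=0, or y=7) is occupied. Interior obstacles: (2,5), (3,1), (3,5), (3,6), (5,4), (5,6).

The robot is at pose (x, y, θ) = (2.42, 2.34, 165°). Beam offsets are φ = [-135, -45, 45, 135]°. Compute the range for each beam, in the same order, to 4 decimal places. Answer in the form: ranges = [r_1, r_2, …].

beam 1: φ=-135°, α=30°
  d=(0.8660,0.5000)  start (2,2)  tX=0.6697 tY=1.3200  stride 1/|dx|=1.1547 1/|dy|=2.0000
    cross x-line → (3,2), t=0.6697
    cross y-line → (3,3), t=1.3200
    cross x-line → (4,3), t=1.8244
    cross x-line → (5,3), t=2.9791
    cross y-line → (5,4), t=3.3200 (wall)
  → r_1 = 3.3200
beam 2: φ=-45°, α=120°
  d=(-0.5000,0.8660)  start (2,2)  tX=0.8400 tY=0.7621  stride 1/|dx|=2.0000 1/|dy|=1.1547
    cross y-line → (2,3), t=0.7621
    cross x-line → (1,3), t=0.8400
    cross y-line → (1,4), t=1.9168
    cross x-line → (0,4), t=2.8400 (wall)
  → r_2 = 2.8400
beam 3: φ=45°, α=210°
  d=(-0.8660,-0.5000)  start (2,2)  tX=0.4850 tY=0.6800  stride 1/|dx|=1.1547 1/|dy|=2.0000
    cross x-line → (1,2), t=0.4850
    cross y-line → (1,1), t=0.6800
    cross x-line → (0,1), t=1.6397 (wall)
  → r_3 = 1.6397
beam 4: φ=135°, α=300°
  d=(0.5000,-0.8660)  start (2,2)  tX=1.1600 tY=0.3926  stride 1/|dx|=2.0000 1/|dy|=1.1547
    cross y-line → (2,1), t=0.3926
    cross x-line → (3,1), t=1.1600 (wall)
  → r_4 = 1.1600

ranges = [3.3200, 2.8400, 1.6397, 1.1600]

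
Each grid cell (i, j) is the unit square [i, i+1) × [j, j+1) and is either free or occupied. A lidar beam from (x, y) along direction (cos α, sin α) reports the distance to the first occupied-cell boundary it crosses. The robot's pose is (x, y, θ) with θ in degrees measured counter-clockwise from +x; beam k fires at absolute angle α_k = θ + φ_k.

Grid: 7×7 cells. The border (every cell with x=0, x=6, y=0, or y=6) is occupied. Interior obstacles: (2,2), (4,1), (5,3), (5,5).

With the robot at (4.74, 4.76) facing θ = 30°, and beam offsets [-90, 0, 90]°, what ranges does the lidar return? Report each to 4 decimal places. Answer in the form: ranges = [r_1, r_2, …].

beam 1: φ=-90°, α=300°
  direction (0.5000, -0.8660); cell (4,4); t to first gridline: x 0.5200, y 0.8776 (then +2.0000 / +1.1547)
    (5,4) via x @ 0.5200
    (5,3) via y @ 0.8776  # hit
  → r_1 = 0.8776
beam 2: φ=0°, α=30°
  direction (0.8660, 0.5000); cell (4,4); t to first gridline: x 0.3002, y 0.4800 (then +1.1547 / +2.0000)
    (5,4) via x @ 0.3002
    (5,5) via y @ 0.4800  # hit
  → r_2 = 0.4800
beam 3: φ=90°, α=120°
  direction (-0.5000, 0.8660); cell (4,4); t to first gridline: x 1.4800, y 0.2771 (then +2.0000 / +1.1547)
    (4,5) via y @ 0.2771
    (4,6) via y @ 1.4318  # hit
  → r_3 = 1.4318

ranges = [0.8776, 0.4800, 1.4318]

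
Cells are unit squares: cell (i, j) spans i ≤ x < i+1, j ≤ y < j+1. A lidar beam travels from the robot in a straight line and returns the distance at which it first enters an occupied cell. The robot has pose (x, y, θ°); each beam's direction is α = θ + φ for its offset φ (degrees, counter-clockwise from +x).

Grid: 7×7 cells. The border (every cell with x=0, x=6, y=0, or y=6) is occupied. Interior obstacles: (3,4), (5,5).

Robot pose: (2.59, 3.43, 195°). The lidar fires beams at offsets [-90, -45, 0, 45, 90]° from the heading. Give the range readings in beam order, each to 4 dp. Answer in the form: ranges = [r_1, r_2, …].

ranges = [2.6607, 1.8360, 1.6461, 2.8059, 2.5157]

beam 1: φ=-90°, α=105°
  d=(-0.2588,0.9659)  start (2,3)  tX=2.2796 tY=0.5901  stride 1/|dx|=3.8637 1/|dy|=1.0353
    cross y-line → (2,4), t=0.5901
    cross y-line → (2,5), t=1.6254
    cross x-line → (1,5), t=2.2796
    cross y-line → (1,6), t=2.6607 (wall)
  → r_1 = 2.6607
beam 2: φ=-45°, α=150°
  d=(-0.8660,0.5000)  start (2,3)  tX=0.6813 tY=1.1400  stride 1/|dx|=1.1547 1/|dy|=2.0000
    cross x-line → (1,3), t=0.6813
    cross y-line → (1,4), t=1.1400
    cross x-line → (0,4), t=1.8360 (wall)
  → r_2 = 1.8360
beam 3: φ=0°, α=195°
  d=(-0.9659,-0.2588)  start (2,3)  tX=0.6108 tY=1.6614  stride 1/|dx|=1.0353 1/|dy|=3.8637
    cross x-line → (1,3), t=0.6108
    cross x-line → (0,3), t=1.6461 (wall)
  → r_3 = 1.6461
beam 4: φ=45°, α=240°
  d=(-0.5000,-0.8660)  start (2,3)  tX=1.1800 tY=0.4965  stride 1/|dx|=2.0000 1/|dy|=1.1547
    cross y-line → (2,2), t=0.4965
    cross x-line → (1,2), t=1.1800
    cross y-line → (1,1), t=1.6512
    cross y-line → (1,0), t=2.8059 (wall)
  → r_4 = 2.8059
beam 5: φ=90°, α=285°
  d=(0.2588,-0.9659)  start (2,3)  tX=1.5841 tY=0.4452  stride 1/|dx|=3.8637 1/|dy|=1.0353
    cross y-line → (2,2), t=0.4452
    cross y-line → (2,1), t=1.4804
    cross x-line → (3,1), t=1.5841
    cross y-line → (3,0), t=2.5157 (wall)
  → r_5 = 2.5157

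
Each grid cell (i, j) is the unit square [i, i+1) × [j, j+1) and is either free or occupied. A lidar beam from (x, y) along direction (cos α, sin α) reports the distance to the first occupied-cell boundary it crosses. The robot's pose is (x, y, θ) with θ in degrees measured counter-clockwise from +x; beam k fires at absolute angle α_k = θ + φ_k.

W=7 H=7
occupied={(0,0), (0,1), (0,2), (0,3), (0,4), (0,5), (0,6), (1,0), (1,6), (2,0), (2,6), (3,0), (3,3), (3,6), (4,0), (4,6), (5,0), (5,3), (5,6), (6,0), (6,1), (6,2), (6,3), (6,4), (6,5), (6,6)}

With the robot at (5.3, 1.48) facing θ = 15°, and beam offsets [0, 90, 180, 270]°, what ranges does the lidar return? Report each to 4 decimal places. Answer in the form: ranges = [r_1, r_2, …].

beam 1: φ=0°, α=15°
  direction (0.9659, 0.2588); cell (5,1); t to first gridline: x 0.7247, y 2.0091 (then +1.0353 / +3.8637)
    (6,1) via x @ 0.7247  # hit
  → r_1 = 0.7247
beam 2: φ=90°, α=105°
  direction (-0.2588, 0.9659); cell (5,1); t to first gridline: x 1.1591, y 0.5383 (then +3.8637 / +1.0353)
    (5,2) via y @ 0.5383
    (4,2) via x @ 1.1591
    (4,3) via y @ 1.5736
    (4,4) via y @ 2.6089
    (4,5) via y @ 3.6442
    (4,6) via y @ 4.6794  # hit
  → r_2 = 4.6794
beam 3: φ=180°, α=195°
  direction (-0.9659, -0.2588); cell (5,1); t to first gridline: x 0.3106, y 1.8546 (then +1.0353 / +3.8637)
    (4,1) via x @ 0.3106
    (3,1) via x @ 1.3459
    (3,0) via y @ 1.8546  # hit
  → r_3 = 1.8546
beam 4: φ=270°, α=285°
  direction (0.2588, -0.9659); cell (5,1); t to first gridline: x 2.7046, y 0.4969 (then +3.8637 / +1.0353)
    (5,0) via y @ 0.4969  # hit
  → r_4 = 0.4969

ranges = [0.7247, 4.6794, 1.8546, 0.4969]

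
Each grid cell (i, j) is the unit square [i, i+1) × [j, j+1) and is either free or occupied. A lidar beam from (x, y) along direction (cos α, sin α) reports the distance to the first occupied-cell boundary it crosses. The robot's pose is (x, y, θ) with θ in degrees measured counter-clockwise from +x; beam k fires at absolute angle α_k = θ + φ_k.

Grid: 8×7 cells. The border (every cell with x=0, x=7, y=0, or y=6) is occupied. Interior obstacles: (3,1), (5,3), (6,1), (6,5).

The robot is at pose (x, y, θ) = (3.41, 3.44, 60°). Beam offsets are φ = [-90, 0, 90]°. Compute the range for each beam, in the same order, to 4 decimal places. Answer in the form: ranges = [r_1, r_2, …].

ranges = [2.9907, 2.9560, 2.7828]

beam 1: φ=-90°, α=330°
  d=(0.8660,-0.5000)  start (3,3)  tX=0.6813 tY=0.8800  stride 1/|dx|=1.1547 1/|dy|=2.0000
    cross x-line → (4,3), t=0.6813
    cross y-line → (4,2), t=0.8800
    cross x-line → (5,2), t=1.8360
    cross y-line → (5,1), t=2.8800
    cross x-line → (6,1), t=2.9907 (wall)
  → r_1 = 2.9907
beam 2: φ=0°, α=60°
  d=(0.5000,0.8660)  start (3,3)  tX=1.1800 tY=0.6466  stride 1/|dx|=2.0000 1/|dy|=1.1547
    cross y-line → (3,4), t=0.6466
    cross x-line → (4,4), t=1.1800
    cross y-line → (4,5), t=1.8013
    cross y-line → (4,6), t=2.9560 (wall)
  → r_2 = 2.9560
beam 3: φ=90°, α=150°
  d=(-0.8660,0.5000)  start (3,3)  tX=0.4734 tY=1.1200  stride 1/|dx|=1.1547 1/|dy|=2.0000
    cross x-line → (2,3), t=0.4734
    cross y-line → (2,4), t=1.1200
    cross x-line → (1,4), t=1.6281
    cross x-line → (0,4), t=2.7828 (wall)
  → r_3 = 2.7828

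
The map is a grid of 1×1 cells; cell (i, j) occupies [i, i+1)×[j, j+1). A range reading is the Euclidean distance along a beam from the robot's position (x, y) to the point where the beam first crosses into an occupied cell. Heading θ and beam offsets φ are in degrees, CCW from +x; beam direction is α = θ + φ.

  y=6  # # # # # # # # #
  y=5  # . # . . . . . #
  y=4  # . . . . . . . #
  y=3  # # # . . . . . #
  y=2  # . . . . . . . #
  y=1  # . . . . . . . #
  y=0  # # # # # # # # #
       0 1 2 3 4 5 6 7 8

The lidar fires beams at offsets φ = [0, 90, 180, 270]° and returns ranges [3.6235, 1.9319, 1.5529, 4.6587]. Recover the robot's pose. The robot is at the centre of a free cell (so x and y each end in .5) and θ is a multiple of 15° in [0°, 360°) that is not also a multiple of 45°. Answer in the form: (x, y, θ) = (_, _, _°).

(x, y, θ) = (3.5, 2.5, 75°)

Candidates: 32 free-cell centres × 16 headings = 512 poses. Raycast each; keep the one whose scan matches to 4 dp.
  (3.5, 4.5, 255°): beam 2 = 4.6587 ≠ 1.9319 ✗
  (5.5, 4.5, 75°): beam 1 = 1.5529 ≠ 3.6235 ✗
  (3.5, 3.5, 15°): beam 1 = 4.6587 ≠ 3.6235 ✗
  …
  (3.5, 2.5, 75°): r_1=3.6235, r_2=1.9319, r_3=1.5529, r_4=4.6587 — all match ✓
Only this pose fits every beam.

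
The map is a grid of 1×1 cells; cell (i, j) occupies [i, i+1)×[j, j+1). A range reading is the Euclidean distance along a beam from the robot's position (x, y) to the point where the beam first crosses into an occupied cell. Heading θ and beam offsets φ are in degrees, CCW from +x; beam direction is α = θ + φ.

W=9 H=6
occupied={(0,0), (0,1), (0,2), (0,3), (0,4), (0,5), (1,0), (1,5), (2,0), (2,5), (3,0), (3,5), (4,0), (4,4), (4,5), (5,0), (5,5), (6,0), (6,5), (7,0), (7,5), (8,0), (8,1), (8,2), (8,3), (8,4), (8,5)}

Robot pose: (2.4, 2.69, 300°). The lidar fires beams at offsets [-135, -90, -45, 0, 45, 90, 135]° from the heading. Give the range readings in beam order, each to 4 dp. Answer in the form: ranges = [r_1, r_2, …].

ranges = [1.4494, 1.6166, 1.7496, 1.9514, 5.7975, 2.6200, 2.3915]

beam 1: φ=-135°, α=165°
  cosα=-0.9659 sinα=0.2588 | (2,2) | tMaxX 0.4141 tMaxY 1.1977 | tΔX 1.0353 tΔY 3.8637
    t=0.4141 [x] (1,2)
    t=1.1977 [y] (1,3)
    t=1.4494 [x] (0,3) — stop
  → r_1 = 1.4494
beam 2: φ=-90°, α=210°
  cosα=-0.8660 sinα=-0.5000 | (2,2) | tMaxX 0.4619 tMaxY 1.3800 | tΔX 1.1547 tΔY 2.0000
    t=0.4619 [x] (1,2)
    t=1.3800 [y] (1,1)
    t=1.6166 [x] (0,1) — stop
  → r_2 = 1.6166
beam 3: φ=-45°, α=255°
  cosα=-0.2588 sinα=-0.9659 | (2,2) | tMaxX 1.5455 tMaxY 0.7143 | tΔX 3.8637 tΔY 1.0353
    t=0.7143 [y] (2,1)
    t=1.5455 [x] (1,1)
    t=1.7496 [y] (1,0) — stop
  → r_3 = 1.7496
beam 4: φ=0°, α=300°
  cosα=0.5000 sinα=-0.8660 | (2,2) | tMaxX 1.2000 tMaxY 0.7967 | tΔX 2.0000 tΔY 1.1547
    t=0.7967 [y] (2,1)
    t=1.2000 [x] (3,1)
    t=1.9514 [y] (3,0) — stop
  → r_4 = 1.9514
beam 5: φ=45°, α=345°
  cosα=0.9659 sinα=-0.2588 | (2,2) | tMaxX 0.6212 tMaxY 2.6660 | tΔX 1.0353 tΔY 3.8637
    t=0.6212 [x] (3,2)
    t=1.6564 [x] (4,2)
    t=2.6660 [y] (4,1)
    t=2.6917 [x] (5,1)
    t=3.7270 [x] (6,1)
    t=4.7623 [x] (7,1)
    t=5.7975 [x] (8,1) — stop
  → r_5 = 5.7975
beam 6: φ=90°, α=30°
  cosα=0.8660 sinα=0.5000 | (2,2) | tMaxX 0.6928 tMaxY 0.6200 | tΔX 1.1547 tΔY 2.0000
    t=0.6200 [y] (2,3)
    t=0.6928 [x] (3,3)
    t=1.8475 [x] (4,3)
    t=2.6200 [y] (4,4) — stop
  → r_6 = 2.6200
beam 7: φ=135°, α=75°
  cosα=0.2588 sinα=0.9659 | (2,2) | tMaxX 2.3182 tMaxY 0.3209 | tΔX 3.8637 tΔY 1.0353
    t=0.3209 [y] (2,3)
    t=1.3562 [y] (2,4)
    t=2.3182 [x] (3,4)
    t=2.3915 [y] (3,5) — stop
  → r_7 = 2.3915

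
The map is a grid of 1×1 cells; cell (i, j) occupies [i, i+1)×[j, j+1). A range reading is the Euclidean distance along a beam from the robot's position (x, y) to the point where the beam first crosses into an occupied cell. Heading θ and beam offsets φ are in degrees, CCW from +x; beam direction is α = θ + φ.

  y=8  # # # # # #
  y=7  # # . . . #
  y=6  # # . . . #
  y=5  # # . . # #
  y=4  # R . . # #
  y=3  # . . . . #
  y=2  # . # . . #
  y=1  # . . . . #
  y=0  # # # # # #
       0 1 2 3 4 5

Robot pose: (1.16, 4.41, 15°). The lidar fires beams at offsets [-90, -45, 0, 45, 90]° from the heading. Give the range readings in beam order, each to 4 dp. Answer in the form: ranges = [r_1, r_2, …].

ranges = [3.5303, 4.4341, 2.9402, 0.6813, 0.6108]

beam 1: φ=-90°, α=285°
  direction (0.2588, -0.9659); cell (1,4); t to first gridline: x 3.2455, y 0.4245 (then +3.8637 / +1.0353)
    (1,3) via y @ 0.4245
    (1,2) via y @ 1.4597
    (1,1) via y @ 2.4950
    (2,1) via x @ 3.2455
    (2,0) via y @ 3.5303  # hit
  → r_1 = 3.5303
beam 2: φ=-45°, α=330°
  direction (0.8660, -0.5000); cell (1,4); t to first gridline: x 0.9699, y 0.8200 (then +1.1547 / +2.0000)
    (1,3) via y @ 0.8200
    (2,3) via x @ 0.9699
    (3,3) via x @ 2.1246
    (3,2) via y @ 2.8200
    (4,2) via x @ 3.2793
    (5,2) via x @ 4.4341  # hit
  → r_2 = 4.4341
beam 3: φ=0°, α=15°
  direction (0.9659, 0.2588); cell (1,4); t to first gridline: x 0.8696, y 2.2796 (then +1.0353 / +3.8637)
    (2,4) via x @ 0.8696
    (3,4) via x @ 1.9049
    (3,5) via y @ 2.2796
    (4,5) via x @ 2.9402  # hit
  → r_3 = 2.9402
beam 4: φ=45°, α=60°
  direction (0.5000, 0.8660); cell (1,4); t to first gridline: x 1.6800, y 0.6813 (then +2.0000 / +1.1547)
    (1,5) via y @ 0.6813  # hit
  → r_4 = 0.6813
beam 5: φ=90°, α=105°
  direction (-0.2588, 0.9659); cell (1,4); t to first gridline: x 0.6182, y 0.6108 (then +3.8637 / +1.0353)
    (1,5) via y @ 0.6108  # hit
  → r_5 = 0.6108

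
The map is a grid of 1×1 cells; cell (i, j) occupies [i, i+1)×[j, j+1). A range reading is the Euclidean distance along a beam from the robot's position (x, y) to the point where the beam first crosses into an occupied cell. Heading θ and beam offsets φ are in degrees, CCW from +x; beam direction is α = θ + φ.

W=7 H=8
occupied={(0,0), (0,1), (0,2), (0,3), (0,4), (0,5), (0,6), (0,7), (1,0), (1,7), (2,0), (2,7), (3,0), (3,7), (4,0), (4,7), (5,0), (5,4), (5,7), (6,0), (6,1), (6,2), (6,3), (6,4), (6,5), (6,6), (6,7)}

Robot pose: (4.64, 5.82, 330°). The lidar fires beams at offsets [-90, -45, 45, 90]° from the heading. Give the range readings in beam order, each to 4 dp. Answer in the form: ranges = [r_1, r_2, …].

beam 1: φ=-90°, α=240°
  direction (-0.5000, -0.8660); cell (4,5); t to first gridline: x 1.2800, y 0.9469 (then +2.0000 / +1.1547)
    (4,4) via y @ 0.9469
    (3,4) via x @ 1.2800
    (3,3) via y @ 2.1016
    (3,2) via y @ 3.2563
    (2,2) via x @ 3.2800
    (2,1) via y @ 4.4110
    (1,1) via x @ 5.2800
    (1,0) via y @ 5.5657  # hit
  → r_1 = 5.5657
beam 2: φ=-45°, α=285°
  direction (0.2588, -0.9659); cell (4,5); t to first gridline: x 1.3909, y 0.8489 (then +3.8637 / +1.0353)
    (4,4) via y @ 0.8489
    (5,4) via x @ 1.3909  # hit
  → r_2 = 1.3909
beam 3: φ=45°, α=15°
  direction (0.9659, 0.2588); cell (4,5); t to first gridline: x 0.3727, y 0.6955 (then +1.0353 / +3.8637)
    (5,5) via x @ 0.3727
    (5,6) via y @ 0.6955
    (6,6) via x @ 1.4080  # hit
  → r_3 = 1.4080
beam 4: φ=90°, α=60°
  direction (0.5000, 0.8660); cell (4,5); t to first gridline: x 0.7200, y 0.2078 (then +2.0000 / +1.1547)
    (4,6) via y @ 0.2078
    (5,6) via x @ 0.7200
    (5,7) via y @ 1.3625  # hit
  → r_4 = 1.3625

ranges = [5.5657, 1.3909, 1.4080, 1.3625]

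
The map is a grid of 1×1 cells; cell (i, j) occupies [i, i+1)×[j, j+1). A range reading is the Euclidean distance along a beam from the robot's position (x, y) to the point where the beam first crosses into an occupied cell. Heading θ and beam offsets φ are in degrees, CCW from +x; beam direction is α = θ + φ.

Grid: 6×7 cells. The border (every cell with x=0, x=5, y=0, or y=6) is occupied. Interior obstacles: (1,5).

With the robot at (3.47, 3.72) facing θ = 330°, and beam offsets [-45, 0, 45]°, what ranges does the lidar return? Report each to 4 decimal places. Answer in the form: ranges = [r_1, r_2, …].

ranges = [2.8160, 1.7667, 1.5840]

beam 1: φ=-45°, α=285°
  direction (0.2588, -0.9659); cell (3,3); t to first gridline: x 2.0478, y 0.7454 (then +3.8637 / +1.0353)
    (3,2) via y @ 0.7454
    (3,1) via y @ 1.7807
    (4,1) via x @ 2.0478
    (4,0) via y @ 2.8160  # hit
  → r_1 = 2.8160
beam 2: φ=0°, α=330°
  direction (0.8660, -0.5000); cell (3,3); t to first gridline: x 0.6120, y 1.4400 (then +1.1547 / +2.0000)
    (4,3) via x @ 0.6120
    (4,2) via y @ 1.4400
    (5,2) via x @ 1.7667  # hit
  → r_2 = 1.7667
beam 3: φ=45°, α=15°
  direction (0.9659, 0.2588); cell (3,3); t to first gridline: x 0.5487, y 1.0818 (then +1.0353 / +3.8637)
    (4,3) via x @ 0.5487
    (4,4) via y @ 1.0818
    (5,4) via x @ 1.5840  # hit
  → r_3 = 1.5840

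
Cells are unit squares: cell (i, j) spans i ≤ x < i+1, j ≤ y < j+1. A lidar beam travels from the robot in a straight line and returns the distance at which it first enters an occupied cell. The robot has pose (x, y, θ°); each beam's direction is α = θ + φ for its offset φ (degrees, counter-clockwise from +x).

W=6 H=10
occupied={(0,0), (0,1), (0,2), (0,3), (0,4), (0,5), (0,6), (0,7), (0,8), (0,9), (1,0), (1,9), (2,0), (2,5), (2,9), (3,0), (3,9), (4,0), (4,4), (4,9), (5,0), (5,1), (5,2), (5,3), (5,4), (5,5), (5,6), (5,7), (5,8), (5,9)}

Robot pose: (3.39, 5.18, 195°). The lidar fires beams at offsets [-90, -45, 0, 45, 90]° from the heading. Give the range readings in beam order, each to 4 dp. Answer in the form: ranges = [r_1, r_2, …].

beam 1: φ=-90°, α=105°
  dir = (cos 105°, sin 105°) = (-0.2588, 0.9659); from cell (3,5)
  next x-line at t=1.5068, next y-line at t=0.8489; Δt_x=3.8637, Δt_y=1.0353
    y: enter (3,6) at t=0.8489
    x: enter (2,6) at t=1.5068
    y: enter (2,7) at t=1.8842
    y: enter (2,8) at t=2.9195
    y: enter (2,9) at t=3.9548 ← occupied
  → r_1 = 3.9548
beam 2: φ=-45°, α=150°
  dir = (cos 150°, sin 150°) = (-0.8660, 0.5000); from cell (3,5)
  next x-line at t=0.4503, next y-line at t=1.6400; Δt_x=1.1547, Δt_y=2.0000
    x: enter (2,5) at t=0.4503 ← occupied
  → r_2 = 0.4503
beam 3: φ=0°, α=195°
  dir = (cos 195°, sin 195°) = (-0.9659, -0.2588); from cell (3,5)
  next x-line at t=0.4038, next y-line at t=0.6955; Δt_x=1.0353, Δt_y=3.8637
    x: enter (2,5) at t=0.4038 ← occupied
  → r_3 = 0.4038
beam 4: φ=45°, α=240°
  dir = (cos 240°, sin 240°) = (-0.5000, -0.8660); from cell (3,5)
  next x-line at t=0.7800, next y-line at t=0.2078; Δt_x=2.0000, Δt_y=1.1547
    y: enter (3,4) at t=0.2078
    x: enter (2,4) at t=0.7800
    y: enter (2,3) at t=1.3625
    y: enter (2,2) at t=2.5172
    x: enter (1,2) at t=2.7800
    y: enter (1,1) at t=3.6719
    x: enter (0,1) at t=4.7800 ← occupied
  → r_4 = 4.7800
beam 5: φ=90°, α=285°
  dir = (cos 285°, sin 285°) = (0.2588, -0.9659); from cell (3,5)
  next x-line at t=2.3569, next y-line at t=0.1863; Δt_x=3.8637, Δt_y=1.0353
    y: enter (3,4) at t=0.1863
    y: enter (3,3) at t=1.2216
    y: enter (3,2) at t=2.2569
    x: enter (4,2) at t=2.3569
    y: enter (4,1) at t=3.2922
    y: enter (4,0) at t=4.3275 ← occupied
  → r_5 = 4.3275

ranges = [3.9548, 0.4503, 0.4038, 4.7800, 4.3275]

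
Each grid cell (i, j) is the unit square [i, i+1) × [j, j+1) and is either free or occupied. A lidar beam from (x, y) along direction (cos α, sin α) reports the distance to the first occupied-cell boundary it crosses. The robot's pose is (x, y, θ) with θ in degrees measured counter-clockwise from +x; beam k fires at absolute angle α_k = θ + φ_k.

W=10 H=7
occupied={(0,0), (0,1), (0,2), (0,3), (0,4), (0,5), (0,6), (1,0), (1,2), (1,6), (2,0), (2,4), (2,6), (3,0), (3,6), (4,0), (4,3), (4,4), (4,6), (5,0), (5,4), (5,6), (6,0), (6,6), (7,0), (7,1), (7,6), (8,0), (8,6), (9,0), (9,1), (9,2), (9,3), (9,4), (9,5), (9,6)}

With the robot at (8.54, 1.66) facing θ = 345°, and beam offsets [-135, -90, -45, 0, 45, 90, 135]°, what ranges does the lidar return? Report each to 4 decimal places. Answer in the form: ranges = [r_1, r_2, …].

beam 1: φ=-135°, α=210°
  cosα=-0.8660 sinα=-0.5000 | (8,1) | tMaxX 0.6235 tMaxY 1.3200 | tΔX 1.1547 tΔY 2.0000
    t=0.6235 [x] (7,1) — stop
  → r_1 = 0.6235
beam 2: φ=-90°, α=255°
  cosα=-0.2588 sinα=-0.9659 | (8,1) | tMaxX 2.0864 tMaxY 0.6833 | tΔX 3.8637 tΔY 1.0353
    t=0.6833 [y] (8,0) — stop
  → r_2 = 0.6833
beam 3: φ=-45°, α=300°
  cosα=0.5000 sinα=-0.8660 | (8,1) | tMaxX 0.9200 tMaxY 0.7621 | tΔX 2.0000 tΔY 1.1547
    t=0.7621 [y] (8,0) — stop
  → r_3 = 0.7621
beam 4: φ=0°, α=345°
  cosα=0.9659 sinα=-0.2588 | (8,1) | tMaxX 0.4762 tMaxY 2.5500 | tΔX 1.0353 tΔY 3.8637
    t=0.4762 [x] (9,1) — stop
  → r_4 = 0.4762
beam 5: φ=45°, α=30°
  cosα=0.8660 sinα=0.5000 | (8,1) | tMaxX 0.5312 tMaxY 0.6800 | tΔX 1.1547 tΔY 2.0000
    t=0.5312 [x] (9,1) — stop
  → r_5 = 0.5312
beam 6: φ=90°, α=75°
  cosα=0.2588 sinα=0.9659 | (8,1) | tMaxX 1.7773 tMaxY 0.3520 | tΔX 3.8637 tΔY 1.0353
    t=0.3520 [y] (8,2)
    t=1.3873 [y] (8,3)
    t=1.7773 [x] (9,3) — stop
  → r_6 = 1.7773
beam 7: φ=135°, α=120°
  cosα=-0.5000 sinα=0.8660 | (8,1) | tMaxX 1.0800 tMaxY 0.3926 | tΔX 2.0000 tΔY 1.1547
    t=0.3926 [y] (8,2)
    t=1.0800 [x] (7,2)
    t=1.5473 [y] (7,3)
    t=2.7020 [y] (7,4)
    t=3.0800 [x] (6,4)
    t=3.8567 [y] (6,5)
    t=5.0114 [y] (6,6) — stop
  → r_7 = 5.0114

ranges = [0.6235, 0.6833, 0.7621, 0.4762, 0.5312, 1.7773, 5.0114]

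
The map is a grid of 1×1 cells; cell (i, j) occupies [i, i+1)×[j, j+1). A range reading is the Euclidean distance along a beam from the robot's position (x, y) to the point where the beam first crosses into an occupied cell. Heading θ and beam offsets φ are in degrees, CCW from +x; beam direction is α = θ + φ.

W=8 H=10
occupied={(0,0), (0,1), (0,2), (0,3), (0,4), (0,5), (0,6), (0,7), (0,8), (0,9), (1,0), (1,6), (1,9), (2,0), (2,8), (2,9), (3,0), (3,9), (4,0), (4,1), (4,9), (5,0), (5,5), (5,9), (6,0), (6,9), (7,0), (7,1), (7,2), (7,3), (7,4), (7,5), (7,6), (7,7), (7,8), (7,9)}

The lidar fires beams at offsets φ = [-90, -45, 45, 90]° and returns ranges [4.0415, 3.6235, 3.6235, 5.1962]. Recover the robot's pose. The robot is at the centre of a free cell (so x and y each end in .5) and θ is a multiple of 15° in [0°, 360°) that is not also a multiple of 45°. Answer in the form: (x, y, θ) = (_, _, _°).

The pose lattice has 44·16 = 704 candidates. Test each by forward raycasting.
  (3.5, 1.5, 15°): beam 1 = 0.5176 ≠ 4.0415 ✗
  (6.5, 1.5, 15°): beam 1 = 0.5176 ≠ 4.0415 ✗
  (6.5, 8.5, 105°): beam 1 = 0.5176 ≠ 4.0415 ✗
  (2.5, 2.5, 60°): beam 1 = 1.7321 ≠ 4.0415 ✗
  …
  (4.5, 5.5, 150°): r_1=4.0415, r_2=3.6235, r_3=3.6235, r_4=5.1962 — all match ✓
No second candidate reproduces the full scan.

(x, y, θ) = (4.5, 5.5, 150°)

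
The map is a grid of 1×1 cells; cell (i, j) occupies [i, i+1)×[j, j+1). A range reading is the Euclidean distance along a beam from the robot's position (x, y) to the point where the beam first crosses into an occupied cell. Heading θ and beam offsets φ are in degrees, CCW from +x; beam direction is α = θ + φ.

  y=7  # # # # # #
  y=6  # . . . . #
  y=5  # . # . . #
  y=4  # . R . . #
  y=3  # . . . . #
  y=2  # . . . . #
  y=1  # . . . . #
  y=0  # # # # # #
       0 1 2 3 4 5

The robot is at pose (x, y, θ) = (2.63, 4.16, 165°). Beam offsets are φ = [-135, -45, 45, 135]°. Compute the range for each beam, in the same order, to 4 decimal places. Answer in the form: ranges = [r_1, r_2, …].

ranges = [2.7366, 0.9699, 1.8822, 3.6489]

beam 1: φ=-135°, α=30°
  dir = (cos 30°, sin 30°) = (0.8660, 0.5000); from cell (2,4)
  next x-line at t=0.4272, next y-line at t=1.6800; Δt_x=1.1547, Δt_y=2.0000
    x: enter (3,4) at t=0.4272
    x: enter (4,4) at t=1.5819
    y: enter (4,5) at t=1.6800
    x: enter (5,5) at t=2.7366 ← occupied
  → r_1 = 2.7366
beam 2: φ=-45°, α=120°
  dir = (cos 120°, sin 120°) = (-0.5000, 0.8660); from cell (2,4)
  next x-line at t=1.2600, next y-line at t=0.9699; Δt_x=2.0000, Δt_y=1.1547
    y: enter (2,5) at t=0.9699 ← occupied
  → r_2 = 0.9699
beam 3: φ=45°, α=210°
  dir = (cos 210°, sin 210°) = (-0.8660, -0.5000); from cell (2,4)
  next x-line at t=0.7275, next y-line at t=0.3200; Δt_x=1.1547, Δt_y=2.0000
    y: enter (2,3) at t=0.3200
    x: enter (1,3) at t=0.7275
    x: enter (0,3) at t=1.8822 ← occupied
  → r_3 = 1.8822
beam 4: φ=135°, α=300°
  dir = (cos 300°, sin 300°) = (0.5000, -0.8660); from cell (2,4)
  next x-line at t=0.7400, next y-line at t=0.1848; Δt_x=2.0000, Δt_y=1.1547
    y: enter (2,3) at t=0.1848
    x: enter (3,3) at t=0.7400
    y: enter (3,2) at t=1.3395
    y: enter (3,1) at t=2.4942
    x: enter (4,1) at t=2.7400
    y: enter (4,0) at t=3.6489 ← occupied
  → r_4 = 3.6489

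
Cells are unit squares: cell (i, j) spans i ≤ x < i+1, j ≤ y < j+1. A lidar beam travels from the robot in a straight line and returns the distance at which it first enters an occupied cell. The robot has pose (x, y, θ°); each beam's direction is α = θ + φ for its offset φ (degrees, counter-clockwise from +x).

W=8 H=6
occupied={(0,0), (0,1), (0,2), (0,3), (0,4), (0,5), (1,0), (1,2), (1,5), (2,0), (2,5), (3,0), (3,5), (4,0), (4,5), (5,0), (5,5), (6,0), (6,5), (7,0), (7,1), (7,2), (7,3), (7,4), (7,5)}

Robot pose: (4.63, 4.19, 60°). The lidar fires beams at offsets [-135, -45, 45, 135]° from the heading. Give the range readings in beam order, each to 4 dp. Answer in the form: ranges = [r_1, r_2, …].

ranges = [3.3025, 2.4536, 0.8386, 3.7581]

beam 1: φ=-135°, α=285°
  cosα=0.2588 sinα=-0.9659 | (4,4) | tMaxX 1.4296 tMaxY 0.1967 | tΔX 3.8637 tΔY 1.0353
    t=0.1967 [y] (4,3)
    t=1.2320 [y] (4,2)
    t=1.4296 [x] (5,2)
    t=2.2673 [y] (5,1)
    t=3.3025 [y] (5,0) — stop
  → r_1 = 3.3025
beam 2: φ=-45°, α=15°
  cosα=0.9659 sinα=0.2588 | (4,4) | tMaxX 0.3831 tMaxY 3.1296 | tΔX 1.0353 tΔY 3.8637
    t=0.3831 [x] (5,4)
    t=1.4183 [x] (6,4)
    t=2.4536 [x] (7,4) — stop
  → r_2 = 2.4536
beam 3: φ=45°, α=105°
  cosα=-0.2588 sinα=0.9659 | (4,4) | tMaxX 2.4341 tMaxY 0.8386 | tΔX 3.8637 tΔY 1.0353
    t=0.8386 [y] (4,5) — stop
  → r_3 = 0.8386
beam 4: φ=135°, α=195°
  cosα=-0.9659 sinα=-0.2588 | (4,4) | tMaxX 0.6522 tMaxY 0.7341 | tΔX 1.0353 tΔY 3.8637
    t=0.6522 [x] (3,4)
    t=0.7341 [y] (3,3)
    t=1.6875 [x] (2,3)
    t=2.7228 [x] (1,3)
    t=3.7581 [x] (0,3) — stop
  → r_4 = 3.7581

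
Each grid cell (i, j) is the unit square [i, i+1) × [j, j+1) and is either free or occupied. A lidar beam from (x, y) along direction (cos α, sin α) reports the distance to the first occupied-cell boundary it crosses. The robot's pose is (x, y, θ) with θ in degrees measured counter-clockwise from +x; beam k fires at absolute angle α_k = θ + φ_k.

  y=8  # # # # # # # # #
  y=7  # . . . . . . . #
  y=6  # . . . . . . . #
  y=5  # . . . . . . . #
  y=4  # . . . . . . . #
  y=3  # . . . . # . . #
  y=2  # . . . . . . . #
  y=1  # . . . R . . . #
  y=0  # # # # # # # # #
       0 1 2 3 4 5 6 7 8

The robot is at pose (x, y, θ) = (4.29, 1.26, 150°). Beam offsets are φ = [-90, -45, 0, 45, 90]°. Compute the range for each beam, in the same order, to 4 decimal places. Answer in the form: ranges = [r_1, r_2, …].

beam 1: φ=-90°, α=60°
  dir = (cos 60°, sin 60°) = (0.5000, 0.8660); from cell (4,1)
  next x-line at t=1.4200, next y-line at t=0.8545; Δt_x=2.0000, Δt_y=1.1547
    y: enter (4,2) at t=0.8545
    x: enter (5,2) at t=1.4200
    y: enter (5,3) at t=2.0092 ← occupied
  → r_1 = 2.0092
beam 2: φ=-45°, α=105°
  dir = (cos 105°, sin 105°) = (-0.2588, 0.9659); from cell (4,1)
  next x-line at t=1.1205, next y-line at t=0.7661; Δt_x=3.8637, Δt_y=1.0353
    y: enter (4,2) at t=0.7661
    x: enter (3,2) at t=1.1205
    y: enter (3,3) at t=1.8014
    y: enter (3,4) at t=2.8367
    y: enter (3,5) at t=3.8719
    y: enter (3,6) at t=4.9072
    x: enter (2,6) at t=4.9842
    y: enter (2,7) at t=5.9425
    y: enter (2,8) at t=6.9778 ← occupied
  → r_2 = 6.9778
beam 3: φ=0°, α=150°
  dir = (cos 150°, sin 150°) = (-0.8660, 0.5000); from cell (4,1)
  next x-line at t=0.3349, next y-line at t=1.4800; Δt_x=1.1547, Δt_y=2.0000
    x: enter (3,1) at t=0.3349
    y: enter (3,2) at t=1.4800
    x: enter (2,2) at t=1.4896
    x: enter (1,2) at t=2.6443
    y: enter (1,3) at t=3.4800
    x: enter (0,3) at t=3.7990 ← occupied
  → r_3 = 3.7990
beam 4: φ=45°, α=195°
  dir = (cos 195°, sin 195°) = (-0.9659, -0.2588); from cell (4,1)
  next x-line at t=0.3002, next y-line at t=1.0046; Δt_x=1.0353, Δt_y=3.8637
    x: enter (3,1) at t=0.3002
    y: enter (3,0) at t=1.0046 ← occupied
  → r_4 = 1.0046
beam 5: φ=90°, α=240°
  dir = (cos 240°, sin 240°) = (-0.5000, -0.8660); from cell (4,1)
  next x-line at t=0.5800, next y-line at t=0.3002; Δt_x=2.0000, Δt_y=1.1547
    y: enter (4,0) at t=0.3002 ← occupied
  → r_5 = 0.3002

ranges = [2.0092, 6.9778, 3.7990, 1.0046, 0.3002]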